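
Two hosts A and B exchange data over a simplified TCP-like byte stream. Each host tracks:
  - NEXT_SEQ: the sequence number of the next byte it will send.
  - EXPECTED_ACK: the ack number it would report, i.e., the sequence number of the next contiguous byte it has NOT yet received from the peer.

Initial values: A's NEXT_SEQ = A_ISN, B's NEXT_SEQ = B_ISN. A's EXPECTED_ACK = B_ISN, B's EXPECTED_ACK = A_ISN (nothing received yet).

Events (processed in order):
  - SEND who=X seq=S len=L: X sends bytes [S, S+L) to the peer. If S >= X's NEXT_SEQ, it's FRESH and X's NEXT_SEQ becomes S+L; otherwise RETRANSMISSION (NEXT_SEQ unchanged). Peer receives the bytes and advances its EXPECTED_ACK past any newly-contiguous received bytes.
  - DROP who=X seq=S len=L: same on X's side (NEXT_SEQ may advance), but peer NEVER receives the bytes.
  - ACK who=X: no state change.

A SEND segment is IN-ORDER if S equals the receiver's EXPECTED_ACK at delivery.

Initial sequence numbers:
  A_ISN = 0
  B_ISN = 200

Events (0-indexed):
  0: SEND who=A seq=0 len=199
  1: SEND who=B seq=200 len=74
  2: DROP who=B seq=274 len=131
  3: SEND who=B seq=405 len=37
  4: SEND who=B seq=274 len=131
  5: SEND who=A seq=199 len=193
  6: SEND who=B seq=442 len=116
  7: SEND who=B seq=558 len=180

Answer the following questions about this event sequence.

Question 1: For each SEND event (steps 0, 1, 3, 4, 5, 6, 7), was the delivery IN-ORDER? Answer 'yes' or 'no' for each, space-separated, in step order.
Answer: yes yes no yes yes yes yes

Derivation:
Step 0: SEND seq=0 -> in-order
Step 1: SEND seq=200 -> in-order
Step 3: SEND seq=405 -> out-of-order
Step 4: SEND seq=274 -> in-order
Step 5: SEND seq=199 -> in-order
Step 6: SEND seq=442 -> in-order
Step 7: SEND seq=558 -> in-order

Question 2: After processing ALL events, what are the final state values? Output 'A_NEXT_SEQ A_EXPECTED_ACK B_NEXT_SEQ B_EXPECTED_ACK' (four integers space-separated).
Answer: 392 738 738 392

Derivation:
After event 0: A_seq=199 A_ack=200 B_seq=200 B_ack=199
After event 1: A_seq=199 A_ack=274 B_seq=274 B_ack=199
After event 2: A_seq=199 A_ack=274 B_seq=405 B_ack=199
After event 3: A_seq=199 A_ack=274 B_seq=442 B_ack=199
After event 4: A_seq=199 A_ack=442 B_seq=442 B_ack=199
After event 5: A_seq=392 A_ack=442 B_seq=442 B_ack=392
After event 6: A_seq=392 A_ack=558 B_seq=558 B_ack=392
After event 7: A_seq=392 A_ack=738 B_seq=738 B_ack=392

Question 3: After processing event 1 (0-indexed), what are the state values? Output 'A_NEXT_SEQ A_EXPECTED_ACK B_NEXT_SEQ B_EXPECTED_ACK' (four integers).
After event 0: A_seq=199 A_ack=200 B_seq=200 B_ack=199
After event 1: A_seq=199 A_ack=274 B_seq=274 B_ack=199

199 274 274 199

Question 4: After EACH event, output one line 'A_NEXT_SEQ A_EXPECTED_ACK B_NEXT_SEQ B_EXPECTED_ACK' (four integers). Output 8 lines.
199 200 200 199
199 274 274 199
199 274 405 199
199 274 442 199
199 442 442 199
392 442 442 392
392 558 558 392
392 738 738 392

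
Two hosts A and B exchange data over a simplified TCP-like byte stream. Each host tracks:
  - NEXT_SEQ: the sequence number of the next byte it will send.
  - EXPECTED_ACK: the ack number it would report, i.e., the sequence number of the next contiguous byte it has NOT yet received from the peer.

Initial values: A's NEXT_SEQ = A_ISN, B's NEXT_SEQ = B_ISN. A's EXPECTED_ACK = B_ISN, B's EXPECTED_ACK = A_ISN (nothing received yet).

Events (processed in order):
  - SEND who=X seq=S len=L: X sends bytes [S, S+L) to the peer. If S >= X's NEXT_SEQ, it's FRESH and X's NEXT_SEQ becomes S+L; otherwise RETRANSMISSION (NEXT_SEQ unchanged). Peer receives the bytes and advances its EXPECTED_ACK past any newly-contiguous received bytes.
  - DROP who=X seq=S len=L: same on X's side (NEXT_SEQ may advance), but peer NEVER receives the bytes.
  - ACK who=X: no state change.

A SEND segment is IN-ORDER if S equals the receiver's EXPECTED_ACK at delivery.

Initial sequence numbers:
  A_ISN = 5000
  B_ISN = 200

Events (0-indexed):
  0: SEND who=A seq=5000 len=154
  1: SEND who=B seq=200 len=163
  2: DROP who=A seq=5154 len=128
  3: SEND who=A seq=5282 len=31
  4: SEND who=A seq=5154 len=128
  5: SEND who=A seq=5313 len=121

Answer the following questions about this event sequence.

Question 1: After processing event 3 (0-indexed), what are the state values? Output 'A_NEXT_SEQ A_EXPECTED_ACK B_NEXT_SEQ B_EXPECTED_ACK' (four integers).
After event 0: A_seq=5154 A_ack=200 B_seq=200 B_ack=5154
After event 1: A_seq=5154 A_ack=363 B_seq=363 B_ack=5154
After event 2: A_seq=5282 A_ack=363 B_seq=363 B_ack=5154
After event 3: A_seq=5313 A_ack=363 B_seq=363 B_ack=5154

5313 363 363 5154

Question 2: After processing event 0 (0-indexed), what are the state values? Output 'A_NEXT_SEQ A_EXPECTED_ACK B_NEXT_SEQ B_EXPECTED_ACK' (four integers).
After event 0: A_seq=5154 A_ack=200 B_seq=200 B_ack=5154

5154 200 200 5154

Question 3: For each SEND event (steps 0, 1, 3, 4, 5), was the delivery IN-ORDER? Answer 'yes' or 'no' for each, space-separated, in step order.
Answer: yes yes no yes yes

Derivation:
Step 0: SEND seq=5000 -> in-order
Step 1: SEND seq=200 -> in-order
Step 3: SEND seq=5282 -> out-of-order
Step 4: SEND seq=5154 -> in-order
Step 5: SEND seq=5313 -> in-order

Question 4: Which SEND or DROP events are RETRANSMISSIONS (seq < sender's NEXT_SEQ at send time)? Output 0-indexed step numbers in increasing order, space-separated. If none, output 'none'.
Answer: 4

Derivation:
Step 0: SEND seq=5000 -> fresh
Step 1: SEND seq=200 -> fresh
Step 2: DROP seq=5154 -> fresh
Step 3: SEND seq=5282 -> fresh
Step 4: SEND seq=5154 -> retransmit
Step 5: SEND seq=5313 -> fresh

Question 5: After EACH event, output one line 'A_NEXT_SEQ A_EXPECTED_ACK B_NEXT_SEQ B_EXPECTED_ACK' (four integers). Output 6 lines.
5154 200 200 5154
5154 363 363 5154
5282 363 363 5154
5313 363 363 5154
5313 363 363 5313
5434 363 363 5434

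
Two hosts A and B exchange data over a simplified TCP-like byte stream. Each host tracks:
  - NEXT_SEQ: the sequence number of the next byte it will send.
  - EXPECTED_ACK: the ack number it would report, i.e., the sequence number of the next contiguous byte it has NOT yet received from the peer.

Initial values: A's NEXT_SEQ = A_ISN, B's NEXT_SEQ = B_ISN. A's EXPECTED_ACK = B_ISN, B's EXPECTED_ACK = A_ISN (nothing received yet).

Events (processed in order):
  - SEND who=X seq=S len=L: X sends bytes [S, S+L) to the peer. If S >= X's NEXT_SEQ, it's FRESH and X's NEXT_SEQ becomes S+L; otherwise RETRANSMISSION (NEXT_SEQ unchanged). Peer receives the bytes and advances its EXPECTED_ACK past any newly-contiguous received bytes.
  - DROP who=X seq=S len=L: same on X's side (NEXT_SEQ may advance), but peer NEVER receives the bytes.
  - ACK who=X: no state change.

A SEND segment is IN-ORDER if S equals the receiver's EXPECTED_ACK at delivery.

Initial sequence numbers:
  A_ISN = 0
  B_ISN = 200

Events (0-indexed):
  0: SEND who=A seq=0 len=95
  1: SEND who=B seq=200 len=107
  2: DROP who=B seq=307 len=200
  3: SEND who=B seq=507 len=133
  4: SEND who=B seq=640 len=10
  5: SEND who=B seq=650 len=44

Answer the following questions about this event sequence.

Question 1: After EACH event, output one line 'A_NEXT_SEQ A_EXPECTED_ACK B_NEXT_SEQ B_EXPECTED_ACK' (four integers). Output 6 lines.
95 200 200 95
95 307 307 95
95 307 507 95
95 307 640 95
95 307 650 95
95 307 694 95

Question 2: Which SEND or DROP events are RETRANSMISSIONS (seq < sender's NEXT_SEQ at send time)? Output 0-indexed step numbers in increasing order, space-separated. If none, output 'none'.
Step 0: SEND seq=0 -> fresh
Step 1: SEND seq=200 -> fresh
Step 2: DROP seq=307 -> fresh
Step 3: SEND seq=507 -> fresh
Step 4: SEND seq=640 -> fresh
Step 5: SEND seq=650 -> fresh

Answer: none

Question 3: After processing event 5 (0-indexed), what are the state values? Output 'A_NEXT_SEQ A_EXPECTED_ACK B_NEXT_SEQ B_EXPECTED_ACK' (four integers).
After event 0: A_seq=95 A_ack=200 B_seq=200 B_ack=95
After event 1: A_seq=95 A_ack=307 B_seq=307 B_ack=95
After event 2: A_seq=95 A_ack=307 B_seq=507 B_ack=95
After event 3: A_seq=95 A_ack=307 B_seq=640 B_ack=95
After event 4: A_seq=95 A_ack=307 B_seq=650 B_ack=95
After event 5: A_seq=95 A_ack=307 B_seq=694 B_ack=95

95 307 694 95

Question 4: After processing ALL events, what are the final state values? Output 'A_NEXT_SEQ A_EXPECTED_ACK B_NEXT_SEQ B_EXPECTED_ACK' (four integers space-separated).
Answer: 95 307 694 95

Derivation:
After event 0: A_seq=95 A_ack=200 B_seq=200 B_ack=95
After event 1: A_seq=95 A_ack=307 B_seq=307 B_ack=95
After event 2: A_seq=95 A_ack=307 B_seq=507 B_ack=95
After event 3: A_seq=95 A_ack=307 B_seq=640 B_ack=95
After event 4: A_seq=95 A_ack=307 B_seq=650 B_ack=95
After event 5: A_seq=95 A_ack=307 B_seq=694 B_ack=95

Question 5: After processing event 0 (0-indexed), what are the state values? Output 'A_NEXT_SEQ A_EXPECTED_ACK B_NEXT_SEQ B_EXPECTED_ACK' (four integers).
After event 0: A_seq=95 A_ack=200 B_seq=200 B_ack=95

95 200 200 95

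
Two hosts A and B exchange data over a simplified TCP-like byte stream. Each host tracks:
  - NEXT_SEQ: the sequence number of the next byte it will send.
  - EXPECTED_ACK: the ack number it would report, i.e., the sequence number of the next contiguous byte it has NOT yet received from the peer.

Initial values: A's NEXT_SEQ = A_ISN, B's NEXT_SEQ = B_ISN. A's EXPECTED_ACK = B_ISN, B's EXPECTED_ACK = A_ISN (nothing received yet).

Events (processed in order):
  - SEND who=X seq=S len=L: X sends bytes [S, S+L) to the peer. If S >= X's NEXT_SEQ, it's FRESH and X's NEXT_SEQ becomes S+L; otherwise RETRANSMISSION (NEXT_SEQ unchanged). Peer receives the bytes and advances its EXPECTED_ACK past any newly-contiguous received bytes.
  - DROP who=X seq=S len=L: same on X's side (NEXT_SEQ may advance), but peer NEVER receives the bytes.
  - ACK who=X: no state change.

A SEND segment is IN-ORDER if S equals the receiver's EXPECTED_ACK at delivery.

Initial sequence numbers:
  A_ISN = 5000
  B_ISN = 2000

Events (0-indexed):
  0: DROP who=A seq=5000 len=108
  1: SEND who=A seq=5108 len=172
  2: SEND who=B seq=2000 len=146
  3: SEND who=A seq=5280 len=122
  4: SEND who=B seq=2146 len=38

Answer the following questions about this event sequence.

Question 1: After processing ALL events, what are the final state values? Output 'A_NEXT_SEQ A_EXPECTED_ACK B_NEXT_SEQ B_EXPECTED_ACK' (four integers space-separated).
Answer: 5402 2184 2184 5000

Derivation:
After event 0: A_seq=5108 A_ack=2000 B_seq=2000 B_ack=5000
After event 1: A_seq=5280 A_ack=2000 B_seq=2000 B_ack=5000
After event 2: A_seq=5280 A_ack=2146 B_seq=2146 B_ack=5000
After event 3: A_seq=5402 A_ack=2146 B_seq=2146 B_ack=5000
After event 4: A_seq=5402 A_ack=2184 B_seq=2184 B_ack=5000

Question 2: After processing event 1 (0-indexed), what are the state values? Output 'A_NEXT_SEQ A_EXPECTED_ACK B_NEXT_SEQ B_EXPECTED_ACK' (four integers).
After event 0: A_seq=5108 A_ack=2000 B_seq=2000 B_ack=5000
After event 1: A_seq=5280 A_ack=2000 B_seq=2000 B_ack=5000

5280 2000 2000 5000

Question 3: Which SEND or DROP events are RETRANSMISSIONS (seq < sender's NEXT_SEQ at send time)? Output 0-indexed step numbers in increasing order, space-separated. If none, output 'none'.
Answer: none

Derivation:
Step 0: DROP seq=5000 -> fresh
Step 1: SEND seq=5108 -> fresh
Step 2: SEND seq=2000 -> fresh
Step 3: SEND seq=5280 -> fresh
Step 4: SEND seq=2146 -> fresh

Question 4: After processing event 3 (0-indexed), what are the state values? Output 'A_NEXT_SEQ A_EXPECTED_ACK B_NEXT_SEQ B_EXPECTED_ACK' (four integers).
After event 0: A_seq=5108 A_ack=2000 B_seq=2000 B_ack=5000
After event 1: A_seq=5280 A_ack=2000 B_seq=2000 B_ack=5000
After event 2: A_seq=5280 A_ack=2146 B_seq=2146 B_ack=5000
After event 3: A_seq=5402 A_ack=2146 B_seq=2146 B_ack=5000

5402 2146 2146 5000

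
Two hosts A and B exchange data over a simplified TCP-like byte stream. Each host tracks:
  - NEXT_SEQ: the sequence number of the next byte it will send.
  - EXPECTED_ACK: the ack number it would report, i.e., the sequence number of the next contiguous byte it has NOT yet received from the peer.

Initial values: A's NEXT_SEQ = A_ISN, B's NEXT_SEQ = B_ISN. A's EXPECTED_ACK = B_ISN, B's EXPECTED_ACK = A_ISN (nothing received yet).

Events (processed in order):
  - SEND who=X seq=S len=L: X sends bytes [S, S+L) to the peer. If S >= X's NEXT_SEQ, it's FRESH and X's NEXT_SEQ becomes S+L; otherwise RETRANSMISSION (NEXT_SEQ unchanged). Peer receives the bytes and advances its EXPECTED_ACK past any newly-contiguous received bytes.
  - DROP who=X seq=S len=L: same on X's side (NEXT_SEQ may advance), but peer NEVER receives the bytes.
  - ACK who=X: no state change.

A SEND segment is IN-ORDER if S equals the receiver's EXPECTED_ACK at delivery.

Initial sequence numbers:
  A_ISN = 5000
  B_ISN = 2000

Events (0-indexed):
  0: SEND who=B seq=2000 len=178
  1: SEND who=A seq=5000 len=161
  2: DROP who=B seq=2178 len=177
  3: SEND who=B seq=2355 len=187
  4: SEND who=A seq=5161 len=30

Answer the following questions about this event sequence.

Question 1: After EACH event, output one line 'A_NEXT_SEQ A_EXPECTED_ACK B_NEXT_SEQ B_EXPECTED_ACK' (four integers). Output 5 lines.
5000 2178 2178 5000
5161 2178 2178 5161
5161 2178 2355 5161
5161 2178 2542 5161
5191 2178 2542 5191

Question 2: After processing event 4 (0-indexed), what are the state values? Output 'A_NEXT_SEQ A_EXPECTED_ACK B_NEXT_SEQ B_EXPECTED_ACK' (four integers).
After event 0: A_seq=5000 A_ack=2178 B_seq=2178 B_ack=5000
After event 1: A_seq=5161 A_ack=2178 B_seq=2178 B_ack=5161
After event 2: A_seq=5161 A_ack=2178 B_seq=2355 B_ack=5161
After event 3: A_seq=5161 A_ack=2178 B_seq=2542 B_ack=5161
After event 4: A_seq=5191 A_ack=2178 B_seq=2542 B_ack=5191

5191 2178 2542 5191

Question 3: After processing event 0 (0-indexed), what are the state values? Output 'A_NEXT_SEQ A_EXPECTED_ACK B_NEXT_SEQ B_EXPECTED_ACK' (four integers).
After event 0: A_seq=5000 A_ack=2178 B_seq=2178 B_ack=5000

5000 2178 2178 5000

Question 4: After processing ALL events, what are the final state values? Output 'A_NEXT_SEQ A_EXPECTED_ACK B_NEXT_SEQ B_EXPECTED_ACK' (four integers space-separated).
After event 0: A_seq=5000 A_ack=2178 B_seq=2178 B_ack=5000
After event 1: A_seq=5161 A_ack=2178 B_seq=2178 B_ack=5161
After event 2: A_seq=5161 A_ack=2178 B_seq=2355 B_ack=5161
After event 3: A_seq=5161 A_ack=2178 B_seq=2542 B_ack=5161
After event 4: A_seq=5191 A_ack=2178 B_seq=2542 B_ack=5191

Answer: 5191 2178 2542 5191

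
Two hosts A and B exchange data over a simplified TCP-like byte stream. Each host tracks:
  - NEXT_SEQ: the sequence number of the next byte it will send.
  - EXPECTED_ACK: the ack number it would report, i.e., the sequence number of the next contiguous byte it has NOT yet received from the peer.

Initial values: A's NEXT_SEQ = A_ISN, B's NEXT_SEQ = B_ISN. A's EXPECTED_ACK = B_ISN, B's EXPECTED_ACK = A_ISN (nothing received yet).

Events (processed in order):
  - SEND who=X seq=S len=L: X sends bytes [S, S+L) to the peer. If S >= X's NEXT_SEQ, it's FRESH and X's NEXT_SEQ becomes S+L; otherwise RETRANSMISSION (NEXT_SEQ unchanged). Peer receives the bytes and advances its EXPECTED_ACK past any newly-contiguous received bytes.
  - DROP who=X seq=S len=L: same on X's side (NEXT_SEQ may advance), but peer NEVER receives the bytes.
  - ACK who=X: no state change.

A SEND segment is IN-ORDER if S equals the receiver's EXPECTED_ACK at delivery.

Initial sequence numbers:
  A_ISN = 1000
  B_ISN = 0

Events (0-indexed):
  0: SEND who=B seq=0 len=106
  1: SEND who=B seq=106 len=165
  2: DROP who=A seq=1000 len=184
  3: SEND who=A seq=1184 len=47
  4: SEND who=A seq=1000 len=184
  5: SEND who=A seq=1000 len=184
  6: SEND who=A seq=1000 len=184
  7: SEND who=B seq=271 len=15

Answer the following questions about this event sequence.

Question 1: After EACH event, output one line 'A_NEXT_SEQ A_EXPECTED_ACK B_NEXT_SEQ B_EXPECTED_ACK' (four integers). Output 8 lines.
1000 106 106 1000
1000 271 271 1000
1184 271 271 1000
1231 271 271 1000
1231 271 271 1231
1231 271 271 1231
1231 271 271 1231
1231 286 286 1231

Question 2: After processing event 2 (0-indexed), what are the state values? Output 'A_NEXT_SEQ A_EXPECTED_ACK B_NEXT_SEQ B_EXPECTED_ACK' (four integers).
After event 0: A_seq=1000 A_ack=106 B_seq=106 B_ack=1000
After event 1: A_seq=1000 A_ack=271 B_seq=271 B_ack=1000
After event 2: A_seq=1184 A_ack=271 B_seq=271 B_ack=1000

1184 271 271 1000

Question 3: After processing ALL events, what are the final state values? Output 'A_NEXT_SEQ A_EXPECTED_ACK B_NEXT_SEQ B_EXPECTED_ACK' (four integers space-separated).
After event 0: A_seq=1000 A_ack=106 B_seq=106 B_ack=1000
After event 1: A_seq=1000 A_ack=271 B_seq=271 B_ack=1000
After event 2: A_seq=1184 A_ack=271 B_seq=271 B_ack=1000
After event 3: A_seq=1231 A_ack=271 B_seq=271 B_ack=1000
After event 4: A_seq=1231 A_ack=271 B_seq=271 B_ack=1231
After event 5: A_seq=1231 A_ack=271 B_seq=271 B_ack=1231
After event 6: A_seq=1231 A_ack=271 B_seq=271 B_ack=1231
After event 7: A_seq=1231 A_ack=286 B_seq=286 B_ack=1231

Answer: 1231 286 286 1231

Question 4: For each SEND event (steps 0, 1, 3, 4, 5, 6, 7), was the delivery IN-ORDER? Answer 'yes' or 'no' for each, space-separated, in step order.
Step 0: SEND seq=0 -> in-order
Step 1: SEND seq=106 -> in-order
Step 3: SEND seq=1184 -> out-of-order
Step 4: SEND seq=1000 -> in-order
Step 5: SEND seq=1000 -> out-of-order
Step 6: SEND seq=1000 -> out-of-order
Step 7: SEND seq=271 -> in-order

Answer: yes yes no yes no no yes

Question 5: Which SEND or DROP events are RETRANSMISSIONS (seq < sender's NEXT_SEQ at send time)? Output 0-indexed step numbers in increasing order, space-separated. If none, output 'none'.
Step 0: SEND seq=0 -> fresh
Step 1: SEND seq=106 -> fresh
Step 2: DROP seq=1000 -> fresh
Step 3: SEND seq=1184 -> fresh
Step 4: SEND seq=1000 -> retransmit
Step 5: SEND seq=1000 -> retransmit
Step 6: SEND seq=1000 -> retransmit
Step 7: SEND seq=271 -> fresh

Answer: 4 5 6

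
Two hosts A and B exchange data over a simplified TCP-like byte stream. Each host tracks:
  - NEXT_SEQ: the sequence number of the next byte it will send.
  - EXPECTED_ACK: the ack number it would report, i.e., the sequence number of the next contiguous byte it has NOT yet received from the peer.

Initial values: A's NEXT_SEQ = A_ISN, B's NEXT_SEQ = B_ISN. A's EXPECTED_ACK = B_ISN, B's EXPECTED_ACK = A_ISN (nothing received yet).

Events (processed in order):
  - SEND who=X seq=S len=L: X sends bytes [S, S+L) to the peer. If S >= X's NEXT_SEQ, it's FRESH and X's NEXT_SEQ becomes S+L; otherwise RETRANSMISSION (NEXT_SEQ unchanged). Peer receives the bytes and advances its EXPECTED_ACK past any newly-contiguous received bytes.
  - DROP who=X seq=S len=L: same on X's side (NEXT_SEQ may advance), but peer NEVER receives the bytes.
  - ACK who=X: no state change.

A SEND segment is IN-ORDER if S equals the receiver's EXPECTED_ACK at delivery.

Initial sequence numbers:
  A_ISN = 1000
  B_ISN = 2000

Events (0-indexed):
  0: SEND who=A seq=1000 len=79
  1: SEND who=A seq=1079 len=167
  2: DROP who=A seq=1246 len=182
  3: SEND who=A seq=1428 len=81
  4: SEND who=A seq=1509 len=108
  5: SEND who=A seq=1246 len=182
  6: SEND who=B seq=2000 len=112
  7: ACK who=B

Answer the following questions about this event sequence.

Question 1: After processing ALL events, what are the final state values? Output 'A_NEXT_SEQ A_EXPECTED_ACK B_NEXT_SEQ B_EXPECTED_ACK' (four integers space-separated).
Answer: 1617 2112 2112 1617

Derivation:
After event 0: A_seq=1079 A_ack=2000 B_seq=2000 B_ack=1079
After event 1: A_seq=1246 A_ack=2000 B_seq=2000 B_ack=1246
After event 2: A_seq=1428 A_ack=2000 B_seq=2000 B_ack=1246
After event 3: A_seq=1509 A_ack=2000 B_seq=2000 B_ack=1246
After event 4: A_seq=1617 A_ack=2000 B_seq=2000 B_ack=1246
After event 5: A_seq=1617 A_ack=2000 B_seq=2000 B_ack=1617
After event 6: A_seq=1617 A_ack=2112 B_seq=2112 B_ack=1617
After event 7: A_seq=1617 A_ack=2112 B_seq=2112 B_ack=1617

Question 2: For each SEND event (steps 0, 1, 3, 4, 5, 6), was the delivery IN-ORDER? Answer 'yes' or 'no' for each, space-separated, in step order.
Step 0: SEND seq=1000 -> in-order
Step 1: SEND seq=1079 -> in-order
Step 3: SEND seq=1428 -> out-of-order
Step 4: SEND seq=1509 -> out-of-order
Step 5: SEND seq=1246 -> in-order
Step 6: SEND seq=2000 -> in-order

Answer: yes yes no no yes yes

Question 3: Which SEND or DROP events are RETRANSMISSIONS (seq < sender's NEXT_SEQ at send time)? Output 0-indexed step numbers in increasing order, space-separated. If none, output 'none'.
Answer: 5

Derivation:
Step 0: SEND seq=1000 -> fresh
Step 1: SEND seq=1079 -> fresh
Step 2: DROP seq=1246 -> fresh
Step 3: SEND seq=1428 -> fresh
Step 4: SEND seq=1509 -> fresh
Step 5: SEND seq=1246 -> retransmit
Step 6: SEND seq=2000 -> fresh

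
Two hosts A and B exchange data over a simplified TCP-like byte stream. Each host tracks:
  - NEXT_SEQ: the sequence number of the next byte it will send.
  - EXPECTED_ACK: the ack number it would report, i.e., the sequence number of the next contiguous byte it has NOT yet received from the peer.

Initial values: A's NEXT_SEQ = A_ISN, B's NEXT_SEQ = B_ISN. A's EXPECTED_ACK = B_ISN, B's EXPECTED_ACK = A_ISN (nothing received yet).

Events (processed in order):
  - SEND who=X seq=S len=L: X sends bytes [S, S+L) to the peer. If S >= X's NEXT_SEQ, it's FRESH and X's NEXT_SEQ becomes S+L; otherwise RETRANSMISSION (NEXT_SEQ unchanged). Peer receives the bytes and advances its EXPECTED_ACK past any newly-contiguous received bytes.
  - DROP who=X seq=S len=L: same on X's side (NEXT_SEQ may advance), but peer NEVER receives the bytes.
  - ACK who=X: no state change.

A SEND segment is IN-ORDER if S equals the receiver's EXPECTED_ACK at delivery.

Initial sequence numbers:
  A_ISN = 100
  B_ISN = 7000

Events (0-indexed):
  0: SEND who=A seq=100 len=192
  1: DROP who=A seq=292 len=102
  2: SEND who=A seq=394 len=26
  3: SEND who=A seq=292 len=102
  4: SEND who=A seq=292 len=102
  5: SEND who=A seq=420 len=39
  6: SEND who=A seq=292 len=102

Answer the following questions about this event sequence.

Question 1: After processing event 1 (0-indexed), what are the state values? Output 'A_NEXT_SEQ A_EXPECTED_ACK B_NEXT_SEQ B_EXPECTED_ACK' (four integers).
After event 0: A_seq=292 A_ack=7000 B_seq=7000 B_ack=292
After event 1: A_seq=394 A_ack=7000 B_seq=7000 B_ack=292

394 7000 7000 292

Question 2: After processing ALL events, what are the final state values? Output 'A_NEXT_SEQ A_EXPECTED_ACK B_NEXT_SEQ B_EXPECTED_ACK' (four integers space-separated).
Answer: 459 7000 7000 459

Derivation:
After event 0: A_seq=292 A_ack=7000 B_seq=7000 B_ack=292
After event 1: A_seq=394 A_ack=7000 B_seq=7000 B_ack=292
After event 2: A_seq=420 A_ack=7000 B_seq=7000 B_ack=292
After event 3: A_seq=420 A_ack=7000 B_seq=7000 B_ack=420
After event 4: A_seq=420 A_ack=7000 B_seq=7000 B_ack=420
After event 5: A_seq=459 A_ack=7000 B_seq=7000 B_ack=459
After event 6: A_seq=459 A_ack=7000 B_seq=7000 B_ack=459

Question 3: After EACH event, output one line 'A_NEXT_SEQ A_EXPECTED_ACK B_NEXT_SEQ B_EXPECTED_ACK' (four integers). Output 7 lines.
292 7000 7000 292
394 7000 7000 292
420 7000 7000 292
420 7000 7000 420
420 7000 7000 420
459 7000 7000 459
459 7000 7000 459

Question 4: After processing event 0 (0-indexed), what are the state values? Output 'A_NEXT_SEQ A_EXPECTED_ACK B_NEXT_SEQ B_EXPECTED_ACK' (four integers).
After event 0: A_seq=292 A_ack=7000 B_seq=7000 B_ack=292

292 7000 7000 292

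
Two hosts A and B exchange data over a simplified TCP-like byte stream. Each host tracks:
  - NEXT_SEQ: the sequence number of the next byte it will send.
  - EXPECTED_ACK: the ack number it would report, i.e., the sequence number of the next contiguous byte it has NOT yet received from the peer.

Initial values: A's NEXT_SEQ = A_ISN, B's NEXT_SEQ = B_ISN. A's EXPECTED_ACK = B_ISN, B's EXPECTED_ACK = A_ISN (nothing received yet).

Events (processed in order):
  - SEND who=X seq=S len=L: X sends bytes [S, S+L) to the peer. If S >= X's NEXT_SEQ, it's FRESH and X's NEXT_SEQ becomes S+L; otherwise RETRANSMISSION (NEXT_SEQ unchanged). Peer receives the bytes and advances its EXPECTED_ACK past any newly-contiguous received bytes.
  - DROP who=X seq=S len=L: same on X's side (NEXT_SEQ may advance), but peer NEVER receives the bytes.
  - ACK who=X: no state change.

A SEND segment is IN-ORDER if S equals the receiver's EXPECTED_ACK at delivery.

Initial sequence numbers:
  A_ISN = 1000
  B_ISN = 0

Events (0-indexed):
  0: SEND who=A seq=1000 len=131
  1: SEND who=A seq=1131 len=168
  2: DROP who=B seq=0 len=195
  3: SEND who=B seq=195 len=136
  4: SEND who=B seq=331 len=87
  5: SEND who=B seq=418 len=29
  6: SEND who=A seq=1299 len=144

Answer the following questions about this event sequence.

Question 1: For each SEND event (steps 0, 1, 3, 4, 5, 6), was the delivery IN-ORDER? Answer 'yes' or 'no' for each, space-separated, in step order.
Answer: yes yes no no no yes

Derivation:
Step 0: SEND seq=1000 -> in-order
Step 1: SEND seq=1131 -> in-order
Step 3: SEND seq=195 -> out-of-order
Step 4: SEND seq=331 -> out-of-order
Step 5: SEND seq=418 -> out-of-order
Step 6: SEND seq=1299 -> in-order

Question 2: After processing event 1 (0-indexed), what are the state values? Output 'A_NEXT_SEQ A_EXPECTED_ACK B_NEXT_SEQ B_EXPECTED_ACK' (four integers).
After event 0: A_seq=1131 A_ack=0 B_seq=0 B_ack=1131
After event 1: A_seq=1299 A_ack=0 B_seq=0 B_ack=1299

1299 0 0 1299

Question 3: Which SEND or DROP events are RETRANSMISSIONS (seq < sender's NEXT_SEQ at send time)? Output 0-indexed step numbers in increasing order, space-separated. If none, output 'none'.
Answer: none

Derivation:
Step 0: SEND seq=1000 -> fresh
Step 1: SEND seq=1131 -> fresh
Step 2: DROP seq=0 -> fresh
Step 3: SEND seq=195 -> fresh
Step 4: SEND seq=331 -> fresh
Step 5: SEND seq=418 -> fresh
Step 6: SEND seq=1299 -> fresh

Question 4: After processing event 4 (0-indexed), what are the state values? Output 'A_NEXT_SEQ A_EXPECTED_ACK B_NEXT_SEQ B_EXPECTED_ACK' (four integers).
After event 0: A_seq=1131 A_ack=0 B_seq=0 B_ack=1131
After event 1: A_seq=1299 A_ack=0 B_seq=0 B_ack=1299
After event 2: A_seq=1299 A_ack=0 B_seq=195 B_ack=1299
After event 3: A_seq=1299 A_ack=0 B_seq=331 B_ack=1299
After event 4: A_seq=1299 A_ack=0 B_seq=418 B_ack=1299

1299 0 418 1299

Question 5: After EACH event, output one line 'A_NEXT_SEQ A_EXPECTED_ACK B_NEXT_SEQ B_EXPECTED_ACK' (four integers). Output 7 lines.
1131 0 0 1131
1299 0 0 1299
1299 0 195 1299
1299 0 331 1299
1299 0 418 1299
1299 0 447 1299
1443 0 447 1443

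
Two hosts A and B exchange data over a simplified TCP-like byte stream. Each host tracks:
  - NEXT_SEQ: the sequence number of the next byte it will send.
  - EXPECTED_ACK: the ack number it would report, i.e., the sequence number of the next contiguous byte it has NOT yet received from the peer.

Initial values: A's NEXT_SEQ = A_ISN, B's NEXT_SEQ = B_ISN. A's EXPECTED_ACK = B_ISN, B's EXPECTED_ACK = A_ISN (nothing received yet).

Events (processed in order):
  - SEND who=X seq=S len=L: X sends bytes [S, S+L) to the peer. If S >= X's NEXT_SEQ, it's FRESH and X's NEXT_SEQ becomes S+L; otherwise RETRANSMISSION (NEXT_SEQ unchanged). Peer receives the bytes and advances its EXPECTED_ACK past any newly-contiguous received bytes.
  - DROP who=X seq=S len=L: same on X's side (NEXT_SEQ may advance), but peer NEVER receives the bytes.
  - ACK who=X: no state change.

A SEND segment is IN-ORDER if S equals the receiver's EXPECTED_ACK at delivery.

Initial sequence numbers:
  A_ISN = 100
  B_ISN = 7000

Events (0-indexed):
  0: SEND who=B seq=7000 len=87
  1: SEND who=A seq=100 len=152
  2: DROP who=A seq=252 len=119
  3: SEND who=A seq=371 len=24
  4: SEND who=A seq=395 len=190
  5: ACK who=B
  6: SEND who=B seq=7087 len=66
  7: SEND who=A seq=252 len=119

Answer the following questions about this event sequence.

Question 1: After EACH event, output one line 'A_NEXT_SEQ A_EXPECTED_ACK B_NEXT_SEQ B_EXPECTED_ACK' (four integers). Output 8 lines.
100 7087 7087 100
252 7087 7087 252
371 7087 7087 252
395 7087 7087 252
585 7087 7087 252
585 7087 7087 252
585 7153 7153 252
585 7153 7153 585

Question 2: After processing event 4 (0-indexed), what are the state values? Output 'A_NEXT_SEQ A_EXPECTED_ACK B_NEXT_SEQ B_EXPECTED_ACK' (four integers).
After event 0: A_seq=100 A_ack=7087 B_seq=7087 B_ack=100
After event 1: A_seq=252 A_ack=7087 B_seq=7087 B_ack=252
After event 2: A_seq=371 A_ack=7087 B_seq=7087 B_ack=252
After event 3: A_seq=395 A_ack=7087 B_seq=7087 B_ack=252
After event 4: A_seq=585 A_ack=7087 B_seq=7087 B_ack=252

585 7087 7087 252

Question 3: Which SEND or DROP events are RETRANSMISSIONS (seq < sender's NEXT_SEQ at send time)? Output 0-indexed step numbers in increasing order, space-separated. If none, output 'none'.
Step 0: SEND seq=7000 -> fresh
Step 1: SEND seq=100 -> fresh
Step 2: DROP seq=252 -> fresh
Step 3: SEND seq=371 -> fresh
Step 4: SEND seq=395 -> fresh
Step 6: SEND seq=7087 -> fresh
Step 7: SEND seq=252 -> retransmit

Answer: 7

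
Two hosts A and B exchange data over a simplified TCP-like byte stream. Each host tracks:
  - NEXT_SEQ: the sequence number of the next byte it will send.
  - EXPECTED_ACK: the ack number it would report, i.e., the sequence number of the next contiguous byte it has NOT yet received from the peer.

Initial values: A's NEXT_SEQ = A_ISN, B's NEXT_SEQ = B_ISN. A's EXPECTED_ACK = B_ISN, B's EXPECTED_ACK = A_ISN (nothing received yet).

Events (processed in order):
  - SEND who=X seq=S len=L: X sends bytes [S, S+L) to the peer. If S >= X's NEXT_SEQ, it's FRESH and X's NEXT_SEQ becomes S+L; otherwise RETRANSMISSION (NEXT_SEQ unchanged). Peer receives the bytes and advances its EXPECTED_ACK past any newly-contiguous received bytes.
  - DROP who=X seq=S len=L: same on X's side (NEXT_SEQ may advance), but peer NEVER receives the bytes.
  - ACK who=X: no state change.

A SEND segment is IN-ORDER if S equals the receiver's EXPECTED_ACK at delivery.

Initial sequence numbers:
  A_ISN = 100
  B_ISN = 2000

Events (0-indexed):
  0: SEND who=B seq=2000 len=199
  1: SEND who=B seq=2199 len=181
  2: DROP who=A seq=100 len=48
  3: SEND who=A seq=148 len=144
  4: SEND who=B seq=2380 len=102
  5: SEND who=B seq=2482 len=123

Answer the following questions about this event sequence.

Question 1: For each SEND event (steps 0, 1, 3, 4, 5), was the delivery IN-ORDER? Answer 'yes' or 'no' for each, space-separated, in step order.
Answer: yes yes no yes yes

Derivation:
Step 0: SEND seq=2000 -> in-order
Step 1: SEND seq=2199 -> in-order
Step 3: SEND seq=148 -> out-of-order
Step 4: SEND seq=2380 -> in-order
Step 5: SEND seq=2482 -> in-order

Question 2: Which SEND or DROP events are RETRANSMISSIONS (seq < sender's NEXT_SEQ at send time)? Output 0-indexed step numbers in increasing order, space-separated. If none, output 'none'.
Step 0: SEND seq=2000 -> fresh
Step 1: SEND seq=2199 -> fresh
Step 2: DROP seq=100 -> fresh
Step 3: SEND seq=148 -> fresh
Step 4: SEND seq=2380 -> fresh
Step 5: SEND seq=2482 -> fresh

Answer: none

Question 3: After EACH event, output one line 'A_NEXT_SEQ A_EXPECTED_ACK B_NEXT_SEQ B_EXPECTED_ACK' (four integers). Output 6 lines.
100 2199 2199 100
100 2380 2380 100
148 2380 2380 100
292 2380 2380 100
292 2482 2482 100
292 2605 2605 100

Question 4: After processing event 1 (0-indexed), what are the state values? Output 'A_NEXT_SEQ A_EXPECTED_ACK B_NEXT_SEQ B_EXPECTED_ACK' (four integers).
After event 0: A_seq=100 A_ack=2199 B_seq=2199 B_ack=100
After event 1: A_seq=100 A_ack=2380 B_seq=2380 B_ack=100

100 2380 2380 100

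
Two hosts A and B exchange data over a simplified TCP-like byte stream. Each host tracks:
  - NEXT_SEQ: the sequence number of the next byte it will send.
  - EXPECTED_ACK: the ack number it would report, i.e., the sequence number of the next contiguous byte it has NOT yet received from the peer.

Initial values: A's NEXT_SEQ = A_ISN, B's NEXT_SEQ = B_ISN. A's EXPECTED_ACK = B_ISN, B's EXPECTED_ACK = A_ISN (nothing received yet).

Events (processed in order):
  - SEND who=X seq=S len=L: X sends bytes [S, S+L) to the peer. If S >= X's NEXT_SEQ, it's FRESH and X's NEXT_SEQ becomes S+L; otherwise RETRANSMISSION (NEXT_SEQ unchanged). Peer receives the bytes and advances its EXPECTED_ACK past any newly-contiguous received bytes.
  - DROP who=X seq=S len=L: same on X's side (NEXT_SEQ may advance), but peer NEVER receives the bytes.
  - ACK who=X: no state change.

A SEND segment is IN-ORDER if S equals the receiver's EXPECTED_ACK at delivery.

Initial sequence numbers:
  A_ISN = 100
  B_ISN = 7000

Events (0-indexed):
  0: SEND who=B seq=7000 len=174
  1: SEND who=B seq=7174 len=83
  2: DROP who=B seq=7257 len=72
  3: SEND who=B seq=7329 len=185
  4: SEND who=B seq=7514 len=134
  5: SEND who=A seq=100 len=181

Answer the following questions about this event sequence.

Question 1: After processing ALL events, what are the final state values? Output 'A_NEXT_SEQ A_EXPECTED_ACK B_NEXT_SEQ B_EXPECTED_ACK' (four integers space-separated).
After event 0: A_seq=100 A_ack=7174 B_seq=7174 B_ack=100
After event 1: A_seq=100 A_ack=7257 B_seq=7257 B_ack=100
After event 2: A_seq=100 A_ack=7257 B_seq=7329 B_ack=100
After event 3: A_seq=100 A_ack=7257 B_seq=7514 B_ack=100
After event 4: A_seq=100 A_ack=7257 B_seq=7648 B_ack=100
After event 5: A_seq=281 A_ack=7257 B_seq=7648 B_ack=281

Answer: 281 7257 7648 281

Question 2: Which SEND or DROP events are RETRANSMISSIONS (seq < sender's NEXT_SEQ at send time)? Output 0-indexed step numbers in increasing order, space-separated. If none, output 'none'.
Answer: none

Derivation:
Step 0: SEND seq=7000 -> fresh
Step 1: SEND seq=7174 -> fresh
Step 2: DROP seq=7257 -> fresh
Step 3: SEND seq=7329 -> fresh
Step 4: SEND seq=7514 -> fresh
Step 5: SEND seq=100 -> fresh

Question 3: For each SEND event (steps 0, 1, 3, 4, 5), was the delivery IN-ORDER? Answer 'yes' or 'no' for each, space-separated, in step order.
Step 0: SEND seq=7000 -> in-order
Step 1: SEND seq=7174 -> in-order
Step 3: SEND seq=7329 -> out-of-order
Step 4: SEND seq=7514 -> out-of-order
Step 5: SEND seq=100 -> in-order

Answer: yes yes no no yes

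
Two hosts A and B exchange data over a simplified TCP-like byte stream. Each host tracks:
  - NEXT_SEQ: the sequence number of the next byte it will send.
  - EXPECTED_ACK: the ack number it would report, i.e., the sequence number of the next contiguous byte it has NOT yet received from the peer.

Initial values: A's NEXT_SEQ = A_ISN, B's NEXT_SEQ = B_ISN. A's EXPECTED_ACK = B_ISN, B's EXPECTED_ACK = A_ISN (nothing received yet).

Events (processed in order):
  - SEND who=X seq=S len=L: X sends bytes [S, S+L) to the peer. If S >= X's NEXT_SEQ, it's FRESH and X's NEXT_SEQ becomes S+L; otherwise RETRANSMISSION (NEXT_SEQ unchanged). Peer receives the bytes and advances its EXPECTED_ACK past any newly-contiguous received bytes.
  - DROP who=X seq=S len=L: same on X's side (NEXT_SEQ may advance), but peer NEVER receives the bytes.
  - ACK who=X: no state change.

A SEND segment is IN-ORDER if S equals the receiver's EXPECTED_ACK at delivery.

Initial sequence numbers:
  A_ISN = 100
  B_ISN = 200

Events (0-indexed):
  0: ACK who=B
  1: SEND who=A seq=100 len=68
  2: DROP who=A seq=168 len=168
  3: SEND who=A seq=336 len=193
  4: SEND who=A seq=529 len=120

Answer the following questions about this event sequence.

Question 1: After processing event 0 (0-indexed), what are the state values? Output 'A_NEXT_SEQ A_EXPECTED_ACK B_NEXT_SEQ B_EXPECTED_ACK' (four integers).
After event 0: A_seq=100 A_ack=200 B_seq=200 B_ack=100

100 200 200 100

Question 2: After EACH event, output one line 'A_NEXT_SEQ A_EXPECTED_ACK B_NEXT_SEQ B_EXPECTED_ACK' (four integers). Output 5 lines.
100 200 200 100
168 200 200 168
336 200 200 168
529 200 200 168
649 200 200 168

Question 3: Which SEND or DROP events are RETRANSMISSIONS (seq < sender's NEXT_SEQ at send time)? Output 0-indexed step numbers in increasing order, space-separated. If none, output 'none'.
Step 1: SEND seq=100 -> fresh
Step 2: DROP seq=168 -> fresh
Step 3: SEND seq=336 -> fresh
Step 4: SEND seq=529 -> fresh

Answer: none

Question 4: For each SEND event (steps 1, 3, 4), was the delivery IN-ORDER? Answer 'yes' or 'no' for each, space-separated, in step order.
Answer: yes no no

Derivation:
Step 1: SEND seq=100 -> in-order
Step 3: SEND seq=336 -> out-of-order
Step 4: SEND seq=529 -> out-of-order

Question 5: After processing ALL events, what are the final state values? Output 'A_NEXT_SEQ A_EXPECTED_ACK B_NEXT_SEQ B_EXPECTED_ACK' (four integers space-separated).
After event 0: A_seq=100 A_ack=200 B_seq=200 B_ack=100
After event 1: A_seq=168 A_ack=200 B_seq=200 B_ack=168
After event 2: A_seq=336 A_ack=200 B_seq=200 B_ack=168
After event 3: A_seq=529 A_ack=200 B_seq=200 B_ack=168
After event 4: A_seq=649 A_ack=200 B_seq=200 B_ack=168

Answer: 649 200 200 168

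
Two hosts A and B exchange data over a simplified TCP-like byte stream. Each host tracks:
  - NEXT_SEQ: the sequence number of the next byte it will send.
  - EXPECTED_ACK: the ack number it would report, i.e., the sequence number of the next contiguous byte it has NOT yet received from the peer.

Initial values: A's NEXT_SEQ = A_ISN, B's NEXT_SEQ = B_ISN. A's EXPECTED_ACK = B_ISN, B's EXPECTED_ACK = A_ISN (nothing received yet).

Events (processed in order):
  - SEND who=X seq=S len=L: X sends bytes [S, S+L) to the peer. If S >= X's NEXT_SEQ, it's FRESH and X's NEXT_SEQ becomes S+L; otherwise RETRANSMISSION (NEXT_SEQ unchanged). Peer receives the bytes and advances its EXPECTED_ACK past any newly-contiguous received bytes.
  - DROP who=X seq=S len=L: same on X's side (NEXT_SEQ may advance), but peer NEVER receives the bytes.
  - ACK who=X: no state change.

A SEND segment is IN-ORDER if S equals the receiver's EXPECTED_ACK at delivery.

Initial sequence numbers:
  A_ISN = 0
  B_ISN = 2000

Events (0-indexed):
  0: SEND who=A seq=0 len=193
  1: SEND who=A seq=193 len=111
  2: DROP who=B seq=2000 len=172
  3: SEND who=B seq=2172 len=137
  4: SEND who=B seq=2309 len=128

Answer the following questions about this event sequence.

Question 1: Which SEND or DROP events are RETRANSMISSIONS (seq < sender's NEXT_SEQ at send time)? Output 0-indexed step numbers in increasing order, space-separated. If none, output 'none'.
Answer: none

Derivation:
Step 0: SEND seq=0 -> fresh
Step 1: SEND seq=193 -> fresh
Step 2: DROP seq=2000 -> fresh
Step 3: SEND seq=2172 -> fresh
Step 4: SEND seq=2309 -> fresh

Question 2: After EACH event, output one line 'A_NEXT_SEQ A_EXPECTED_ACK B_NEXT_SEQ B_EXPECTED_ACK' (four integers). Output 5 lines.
193 2000 2000 193
304 2000 2000 304
304 2000 2172 304
304 2000 2309 304
304 2000 2437 304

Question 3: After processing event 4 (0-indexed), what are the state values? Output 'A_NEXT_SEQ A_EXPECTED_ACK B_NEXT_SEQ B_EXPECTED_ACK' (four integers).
After event 0: A_seq=193 A_ack=2000 B_seq=2000 B_ack=193
After event 1: A_seq=304 A_ack=2000 B_seq=2000 B_ack=304
After event 2: A_seq=304 A_ack=2000 B_seq=2172 B_ack=304
After event 3: A_seq=304 A_ack=2000 B_seq=2309 B_ack=304
After event 4: A_seq=304 A_ack=2000 B_seq=2437 B_ack=304

304 2000 2437 304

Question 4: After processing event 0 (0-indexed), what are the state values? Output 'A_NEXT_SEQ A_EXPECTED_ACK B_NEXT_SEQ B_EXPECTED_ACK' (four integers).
After event 0: A_seq=193 A_ack=2000 B_seq=2000 B_ack=193

193 2000 2000 193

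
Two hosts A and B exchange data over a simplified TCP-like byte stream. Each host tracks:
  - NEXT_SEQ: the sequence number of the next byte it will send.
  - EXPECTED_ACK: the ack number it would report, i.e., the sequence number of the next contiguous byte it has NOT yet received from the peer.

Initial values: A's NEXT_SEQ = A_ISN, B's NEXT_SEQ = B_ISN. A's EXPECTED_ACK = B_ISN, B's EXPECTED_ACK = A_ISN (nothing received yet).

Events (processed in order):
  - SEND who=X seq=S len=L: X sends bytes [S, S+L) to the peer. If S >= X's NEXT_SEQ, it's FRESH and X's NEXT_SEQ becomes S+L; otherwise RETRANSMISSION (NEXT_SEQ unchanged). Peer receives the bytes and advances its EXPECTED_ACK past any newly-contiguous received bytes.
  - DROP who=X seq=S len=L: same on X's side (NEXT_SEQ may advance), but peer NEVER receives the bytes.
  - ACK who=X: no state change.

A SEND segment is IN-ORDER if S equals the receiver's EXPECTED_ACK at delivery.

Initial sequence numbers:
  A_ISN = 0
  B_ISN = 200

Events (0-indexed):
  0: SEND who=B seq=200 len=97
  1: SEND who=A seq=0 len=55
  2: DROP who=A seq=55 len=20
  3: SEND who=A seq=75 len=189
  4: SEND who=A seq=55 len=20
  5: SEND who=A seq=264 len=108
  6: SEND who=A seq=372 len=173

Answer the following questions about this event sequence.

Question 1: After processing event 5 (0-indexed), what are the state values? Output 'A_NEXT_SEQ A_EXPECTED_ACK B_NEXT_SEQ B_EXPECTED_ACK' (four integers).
After event 0: A_seq=0 A_ack=297 B_seq=297 B_ack=0
After event 1: A_seq=55 A_ack=297 B_seq=297 B_ack=55
After event 2: A_seq=75 A_ack=297 B_seq=297 B_ack=55
After event 3: A_seq=264 A_ack=297 B_seq=297 B_ack=55
After event 4: A_seq=264 A_ack=297 B_seq=297 B_ack=264
After event 5: A_seq=372 A_ack=297 B_seq=297 B_ack=372

372 297 297 372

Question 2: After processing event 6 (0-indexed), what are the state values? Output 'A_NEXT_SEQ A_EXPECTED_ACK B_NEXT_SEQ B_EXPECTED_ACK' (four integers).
After event 0: A_seq=0 A_ack=297 B_seq=297 B_ack=0
After event 1: A_seq=55 A_ack=297 B_seq=297 B_ack=55
After event 2: A_seq=75 A_ack=297 B_seq=297 B_ack=55
After event 3: A_seq=264 A_ack=297 B_seq=297 B_ack=55
After event 4: A_seq=264 A_ack=297 B_seq=297 B_ack=264
After event 5: A_seq=372 A_ack=297 B_seq=297 B_ack=372
After event 6: A_seq=545 A_ack=297 B_seq=297 B_ack=545

545 297 297 545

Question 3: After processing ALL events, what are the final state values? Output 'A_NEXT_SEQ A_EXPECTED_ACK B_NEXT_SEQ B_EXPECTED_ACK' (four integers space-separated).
After event 0: A_seq=0 A_ack=297 B_seq=297 B_ack=0
After event 1: A_seq=55 A_ack=297 B_seq=297 B_ack=55
After event 2: A_seq=75 A_ack=297 B_seq=297 B_ack=55
After event 3: A_seq=264 A_ack=297 B_seq=297 B_ack=55
After event 4: A_seq=264 A_ack=297 B_seq=297 B_ack=264
After event 5: A_seq=372 A_ack=297 B_seq=297 B_ack=372
After event 6: A_seq=545 A_ack=297 B_seq=297 B_ack=545

Answer: 545 297 297 545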